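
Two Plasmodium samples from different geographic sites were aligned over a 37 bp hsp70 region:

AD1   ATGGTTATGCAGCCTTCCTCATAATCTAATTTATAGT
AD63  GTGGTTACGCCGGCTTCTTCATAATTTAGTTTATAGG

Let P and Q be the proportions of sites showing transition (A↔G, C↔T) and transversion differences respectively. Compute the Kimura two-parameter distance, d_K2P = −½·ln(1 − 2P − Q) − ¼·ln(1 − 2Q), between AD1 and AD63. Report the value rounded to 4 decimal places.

Mismatches occur at site 1 (A/G, transition), site 8 (T/C, transition), site 11 (A/C, transversion), site 13 (C/G, transversion), site 18 (C/T, transition), site 26 (C/T, transition), site 29 (A/G, transition), site 37 (T/G, transversion).
Of the 8 differences, 5 transitions and 3 transversions over 37 sites: P = 5/37 = 0.135135, Q = 3/37 = 0.081081.
d = −0.5·ln(0.648649) − 0.25·ln(0.837838) = −0.5·(-0.432864) − 0.25·(-0.176931) = 0.2607.

0.2607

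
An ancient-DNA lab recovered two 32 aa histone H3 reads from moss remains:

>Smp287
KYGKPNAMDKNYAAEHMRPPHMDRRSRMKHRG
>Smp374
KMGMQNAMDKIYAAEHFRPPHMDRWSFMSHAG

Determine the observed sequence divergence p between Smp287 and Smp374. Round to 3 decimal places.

0.281

Mismatches occur at site 2 (Y/M), site 4 (K/M), site 5 (P/Q), site 11 (N/I), site 17 (M/F), site 25 (R/W), site 27 (R/F), site 29 (K/S), site 31 (R/A).
There are 9 differences over 32 sites, so p = 9/32 = 0.281.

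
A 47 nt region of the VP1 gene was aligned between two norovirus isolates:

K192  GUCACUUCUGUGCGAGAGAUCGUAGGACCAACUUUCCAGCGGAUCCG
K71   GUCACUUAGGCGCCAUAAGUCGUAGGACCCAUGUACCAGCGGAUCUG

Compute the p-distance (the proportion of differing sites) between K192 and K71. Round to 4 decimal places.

0.2553

Differing sites — 8:C/A; 9:U/G; 11:U/C; 14:G/C; 16:G/U; 18:G/A; 19:A/G; 30:A/C; 32:C/U; 33:U/G; 35:U/A; 46:C/U.
There are 12 differences over 47 sites, so p = 12/47 = 0.2553.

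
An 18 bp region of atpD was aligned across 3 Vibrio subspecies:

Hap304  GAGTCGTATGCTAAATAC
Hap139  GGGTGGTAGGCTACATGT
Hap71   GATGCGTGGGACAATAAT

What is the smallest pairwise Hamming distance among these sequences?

6

Pairwise Hamming distances:
  Hap304 vs Hap139: 6
  Hap304 vs Hap71: 9
  Hap139 vs Hap71: 11
The smallest is 6, between Hap304 and Hap139.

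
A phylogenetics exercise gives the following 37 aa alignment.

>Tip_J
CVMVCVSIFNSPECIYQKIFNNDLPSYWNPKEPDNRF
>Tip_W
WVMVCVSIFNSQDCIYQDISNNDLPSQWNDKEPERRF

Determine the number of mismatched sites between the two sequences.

Mismatches occur at site 1 (C→W), site 12 (P→Q), site 13 (E→D), site 18 (K→D), site 20 (F→S), site 27 (Y→Q), site 30 (P→D), site 34 (D→E), site 35 (N→R).
That gives 9 mismatches out of 37 aligned sites, so the Hamming distance is 9.

9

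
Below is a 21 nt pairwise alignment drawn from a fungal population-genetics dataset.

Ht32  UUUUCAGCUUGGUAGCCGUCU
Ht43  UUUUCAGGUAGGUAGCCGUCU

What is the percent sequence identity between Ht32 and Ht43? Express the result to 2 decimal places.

90.48%

The sequences differ at positions 8 (C/G), 10 (U/A).
19 of the 21 sites match, so the percent identity is 19/21 × 100 = 90.48%.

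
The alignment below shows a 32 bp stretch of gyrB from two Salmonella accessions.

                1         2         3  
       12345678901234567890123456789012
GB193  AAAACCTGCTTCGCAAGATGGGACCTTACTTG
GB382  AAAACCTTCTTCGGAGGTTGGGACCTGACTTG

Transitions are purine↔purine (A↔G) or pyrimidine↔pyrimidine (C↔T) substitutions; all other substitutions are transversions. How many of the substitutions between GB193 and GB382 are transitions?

1

Mismatches occur at site 8 (G→T, transversion), site 14 (C→G, transversion), site 16 (A→G, transition), site 18 (A→T, transversion), site 27 (T→G, transversion).
Of the 5 differences, 1 transition and 4 transversions, so the answer is 1.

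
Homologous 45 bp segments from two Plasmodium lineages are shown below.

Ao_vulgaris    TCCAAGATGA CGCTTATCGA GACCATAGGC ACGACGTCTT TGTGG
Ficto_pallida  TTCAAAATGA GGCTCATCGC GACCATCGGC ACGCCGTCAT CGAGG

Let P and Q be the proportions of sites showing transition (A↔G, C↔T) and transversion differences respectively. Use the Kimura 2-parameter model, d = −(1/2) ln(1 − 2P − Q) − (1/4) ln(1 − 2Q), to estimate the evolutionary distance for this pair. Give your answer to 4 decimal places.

0.2639

Mismatches occur at site 2 (C/T, transition), site 6 (G/A, transition), site 11 (C/G, transversion), site 15 (T/C, transition), site 20 (A/C, transversion), site 27 (A/C, transversion), site 34 (A/C, transversion), site 39 (T/A, transversion), site 41 (T/C, transition), site 43 (T/A, transversion).
Of the 10 differences, 4 transitions and 6 transversions over 45 sites: P = 4/45 = 0.088889, Q = 6/45 = 0.133333.
d = −0.5·ln(0.688889) − 0.25·ln(0.733334) = −0.5·(-0.372675) − 0.25·(-0.310154) = 0.2639.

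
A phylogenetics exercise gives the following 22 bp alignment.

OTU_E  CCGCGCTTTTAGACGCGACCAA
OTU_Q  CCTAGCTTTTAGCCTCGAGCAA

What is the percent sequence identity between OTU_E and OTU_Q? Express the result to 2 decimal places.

The sequences differ at positions 3 (G/T), 4 (C/A), 13 (A/C), 15 (G/T), 19 (C/G).
17 of the 22 sites match, so the percent identity is 17/22 × 100 = 77.27%.

77.27%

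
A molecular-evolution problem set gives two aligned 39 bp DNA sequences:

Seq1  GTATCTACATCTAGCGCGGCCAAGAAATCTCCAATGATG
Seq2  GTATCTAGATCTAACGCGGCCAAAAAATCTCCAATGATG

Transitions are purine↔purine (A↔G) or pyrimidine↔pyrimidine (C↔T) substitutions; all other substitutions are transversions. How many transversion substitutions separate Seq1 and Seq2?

Differing sites — 8:C/G (Tv); 14:G/A (Ti); 24:G/A (Ti).
Of the 3 differences, 2 transitions and 1 transversion, so the answer is 1.

1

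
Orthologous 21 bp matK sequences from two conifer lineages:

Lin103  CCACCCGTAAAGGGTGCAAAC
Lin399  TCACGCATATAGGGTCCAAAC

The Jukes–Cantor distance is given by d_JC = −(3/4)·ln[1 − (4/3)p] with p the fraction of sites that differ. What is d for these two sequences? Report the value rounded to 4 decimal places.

0.2865

Differing sites — 1:C/T; 5:C/G; 7:G/A; 10:A/T; 16:G/C.
p = 5/21 = 0.238095.
d = −0.75 · ln(1 − (4/3)·0.238095) = −0.75 · ln(0.682540) = −0.75 · (-0.381934) = 0.2865.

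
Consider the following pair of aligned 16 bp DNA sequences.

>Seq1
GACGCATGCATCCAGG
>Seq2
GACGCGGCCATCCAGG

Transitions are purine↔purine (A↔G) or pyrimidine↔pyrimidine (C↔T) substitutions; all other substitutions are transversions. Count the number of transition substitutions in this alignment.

1

Mismatches occur at site 6 (A/G, transition), site 7 (T/G, transversion), site 8 (G/C, transversion).
Of the 3 differences, 1 transition and 2 transversions, so the answer is 1.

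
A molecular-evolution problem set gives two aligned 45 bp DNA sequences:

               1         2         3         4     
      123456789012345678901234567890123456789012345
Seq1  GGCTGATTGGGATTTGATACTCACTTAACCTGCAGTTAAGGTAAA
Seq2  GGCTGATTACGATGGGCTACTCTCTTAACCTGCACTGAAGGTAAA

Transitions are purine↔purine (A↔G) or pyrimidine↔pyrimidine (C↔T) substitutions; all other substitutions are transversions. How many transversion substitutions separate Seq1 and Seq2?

7

Differing sites — 9:G/A (Ti); 10:G/C (Tv); 14:T/G (Tv); 15:T/G (Tv); 17:A/C (Tv); 23:A/T (Tv); 35:G/C (Tv); 37:T/G (Tv).
Of the 8 differences, 1 transition and 7 transversions, so the answer is 7.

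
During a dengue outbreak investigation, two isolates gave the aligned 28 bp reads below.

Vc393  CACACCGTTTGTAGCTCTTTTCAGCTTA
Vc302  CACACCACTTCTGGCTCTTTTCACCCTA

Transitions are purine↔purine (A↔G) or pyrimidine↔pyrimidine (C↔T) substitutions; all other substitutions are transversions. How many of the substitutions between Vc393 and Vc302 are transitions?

4

Mismatches occur at site 7 (G→A, transition), site 8 (T→C, transition), site 11 (G→C, transversion), site 13 (A→G, transition), site 24 (G→C, transversion), site 26 (T→C, transition).
Of the 6 differences, 4 transitions and 2 transversions, so the answer is 4.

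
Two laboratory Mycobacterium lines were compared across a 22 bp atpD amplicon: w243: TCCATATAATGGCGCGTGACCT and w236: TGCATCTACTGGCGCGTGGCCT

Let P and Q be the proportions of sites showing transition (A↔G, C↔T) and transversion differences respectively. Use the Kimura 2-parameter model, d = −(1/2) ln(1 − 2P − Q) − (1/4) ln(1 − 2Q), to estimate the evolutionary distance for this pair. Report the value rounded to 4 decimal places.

The sequences differ at positions 2 (C/G, transversion), 6 (A/C, transversion), 9 (A/C, transversion), 19 (A/G, transition).
Of the 4 differences, 1 transition and 3 transversions over 22 sites: P = 1/22 = 0.045455, Q = 3/22 = 0.136364.
d = −0.5·ln(0.772726) − 0.25·ln(0.727272) = −0.5·(-0.257831) − 0.25·(-0.318455) = 0.2085.

0.2085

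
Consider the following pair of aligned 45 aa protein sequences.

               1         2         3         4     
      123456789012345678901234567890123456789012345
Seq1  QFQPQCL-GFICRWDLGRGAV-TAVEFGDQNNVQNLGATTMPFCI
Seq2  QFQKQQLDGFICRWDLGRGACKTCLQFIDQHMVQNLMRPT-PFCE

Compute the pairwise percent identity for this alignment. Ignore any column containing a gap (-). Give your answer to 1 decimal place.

Excluding the 3 gap columns leaves 42 comparable sites.
Mismatches occur at site 4 (P/K), site 6 (C/Q), site 21 (V/C), site 24 (A/C), site 25 (V/L), site 26 (E/Q), site 28 (G/I), site 31 (N/H), site 32 (N/M), site 37 (G/M), site 38 (A/R), site 39 (T/P), site 45 (I/E).
29 of the 42 comparable sites match, so the percent identity is 29/42 × 100 = 69.0%.

69.0%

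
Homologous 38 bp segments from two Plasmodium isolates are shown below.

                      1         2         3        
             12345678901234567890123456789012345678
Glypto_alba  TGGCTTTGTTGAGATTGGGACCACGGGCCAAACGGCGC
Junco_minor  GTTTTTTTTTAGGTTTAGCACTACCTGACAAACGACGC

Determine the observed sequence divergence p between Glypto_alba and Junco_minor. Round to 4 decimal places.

Differing sites — 1:T/G; 2:G/T; 3:G/T; 4:C/T; 8:G/T; 11:G/A; 12:A/G; 14:A/T; 17:G/A; 19:G/C; 22:C/T; 25:G/C; 26:G/T; 28:C/A; 35:G/A.
There are 15 differences over 38 sites, so p = 15/38 = 0.3947.

0.3947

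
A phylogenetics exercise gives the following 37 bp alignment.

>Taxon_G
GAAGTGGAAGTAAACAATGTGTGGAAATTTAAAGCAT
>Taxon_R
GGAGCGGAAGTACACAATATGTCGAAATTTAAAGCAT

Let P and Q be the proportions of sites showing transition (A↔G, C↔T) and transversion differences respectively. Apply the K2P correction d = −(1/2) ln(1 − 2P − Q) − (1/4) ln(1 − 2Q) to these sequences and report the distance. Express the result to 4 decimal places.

Differing sites — 2:A/G (Ti); 5:T/C (Ti); 13:A/C (Tv); 19:G/A (Ti); 23:G/C (Tv).
Of the 5 differences, 3 transitions and 2 transversions over 37 sites: P = 3/37 = 0.081081, Q = 2/37 = 0.054054.
d = −0.5·ln(0.783784) − 0.25·ln(0.891892) = −0.5·(-0.243622) − 0.25·(-0.114410) = 0.1504.

0.1504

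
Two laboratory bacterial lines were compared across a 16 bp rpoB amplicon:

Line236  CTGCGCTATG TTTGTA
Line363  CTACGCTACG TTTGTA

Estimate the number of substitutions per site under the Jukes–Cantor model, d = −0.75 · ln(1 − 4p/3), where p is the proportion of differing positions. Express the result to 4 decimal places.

0.1367

Differing sites — 3:G/A; 9:T/C.
p = 2/16 = 0.125000.
d = −0.75 · ln(1 − (4/3)·0.125000) = −0.75 · ln(0.833333) = −0.75 · (-0.182322) = 0.1367.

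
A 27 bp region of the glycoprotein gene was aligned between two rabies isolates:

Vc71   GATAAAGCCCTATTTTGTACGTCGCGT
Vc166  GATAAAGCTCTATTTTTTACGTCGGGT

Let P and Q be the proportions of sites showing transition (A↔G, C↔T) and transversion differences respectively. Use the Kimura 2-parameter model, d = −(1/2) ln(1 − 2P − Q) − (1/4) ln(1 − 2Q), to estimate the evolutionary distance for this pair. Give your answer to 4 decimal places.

Mismatches occur at site 9 (C/T, transition), site 17 (G/T, transversion), site 25 (C/G, transversion).
Of the 3 differences, 1 transition and 2 transversions over 27 sites: P = 1/27 = 0.037037, Q = 2/27 = 0.074074.
d = −0.5·ln(0.851852) − 0.25·ln(0.851852) = −0.5·(-0.160342) − 0.25·(-0.160342) = 0.1203.

0.1203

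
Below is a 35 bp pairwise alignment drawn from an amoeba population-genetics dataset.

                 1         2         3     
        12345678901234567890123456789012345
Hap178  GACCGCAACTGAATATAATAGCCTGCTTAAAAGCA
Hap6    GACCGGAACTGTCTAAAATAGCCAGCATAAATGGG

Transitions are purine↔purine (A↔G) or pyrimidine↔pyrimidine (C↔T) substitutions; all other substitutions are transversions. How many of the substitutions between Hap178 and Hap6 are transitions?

1

Mismatches occur at site 6 (C↔G, transversion), site 12 (A↔T, transversion), site 13 (A↔C, transversion), site 16 (T↔A, transversion), site 24 (T↔A, transversion), site 27 (T↔A, transversion), site 32 (A↔T, transversion), site 34 (C↔G, transversion), site 35 (A↔G, transition).
Of the 9 differences, 1 transition and 8 transversions, so the answer is 1.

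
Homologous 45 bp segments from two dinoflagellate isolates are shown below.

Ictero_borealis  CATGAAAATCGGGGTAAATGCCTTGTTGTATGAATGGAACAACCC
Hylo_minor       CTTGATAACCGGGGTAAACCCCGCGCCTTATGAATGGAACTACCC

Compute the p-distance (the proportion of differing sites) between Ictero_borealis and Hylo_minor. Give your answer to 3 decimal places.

0.244

Mismatches occur at site 2 (A→T), site 6 (A→T), site 9 (T→C), site 19 (T→C), site 20 (G→C), site 23 (T→G), site 24 (T→C), site 26 (T→C), site 27 (T→C), site 28 (G→T), site 41 (A→T).
There are 11 differences over 45 sites, so p = 11/45 = 0.244.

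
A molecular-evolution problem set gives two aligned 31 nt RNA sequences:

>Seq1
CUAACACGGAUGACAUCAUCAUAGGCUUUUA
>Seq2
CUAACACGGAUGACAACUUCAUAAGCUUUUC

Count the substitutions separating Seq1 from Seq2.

4

Differing sites — 16:U/A; 18:A/U; 24:G/A; 31:A/C.
That gives 4 mismatches out of 31 aligned sites, so the Hamming distance is 4.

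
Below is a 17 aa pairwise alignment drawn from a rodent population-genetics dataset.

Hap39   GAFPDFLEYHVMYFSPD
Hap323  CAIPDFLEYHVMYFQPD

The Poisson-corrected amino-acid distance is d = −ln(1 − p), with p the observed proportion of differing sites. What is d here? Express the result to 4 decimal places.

Mismatches occur at site 1 (G→C), site 3 (F→I), site 15 (S→Q).
p = 3/17 = 0.176471.
d = −ln(1 − 0.176471) = −ln(0.823529) = 0.1942.

0.1942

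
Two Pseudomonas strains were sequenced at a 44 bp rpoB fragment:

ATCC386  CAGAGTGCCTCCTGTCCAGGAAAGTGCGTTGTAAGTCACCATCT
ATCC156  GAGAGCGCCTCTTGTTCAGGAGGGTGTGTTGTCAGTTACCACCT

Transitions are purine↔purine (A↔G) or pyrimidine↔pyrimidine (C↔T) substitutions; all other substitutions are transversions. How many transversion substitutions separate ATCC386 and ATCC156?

Mismatches occur at site 1 (C→G, transversion), site 6 (T→C, transition), site 12 (C→T, transition), site 16 (C→T, transition), site 22 (A→G, transition), site 23 (A→G, transition), site 27 (C→T, transition), site 33 (A→C, transversion), site 37 (C→T, transition), site 42 (T→C, transition).
Of the 10 differences, 8 transitions and 2 transversions, so the answer is 2.

2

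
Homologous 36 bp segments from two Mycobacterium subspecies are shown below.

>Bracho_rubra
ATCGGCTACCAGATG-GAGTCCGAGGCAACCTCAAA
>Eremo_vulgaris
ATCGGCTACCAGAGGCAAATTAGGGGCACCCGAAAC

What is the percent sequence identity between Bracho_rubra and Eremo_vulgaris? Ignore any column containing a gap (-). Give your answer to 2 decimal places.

Excluding the 1 gap column leaves 35 comparable sites.
The sequences differ at positions 14 (T/G), 17 (G/A), 19 (G/A), 21 (C/T), 22 (C/A), 24 (A/G), 29 (A/C), 32 (T/G), 33 (C/A), 36 (A/C).
25 of the 35 comparable sites match, so the percent identity is 25/35 × 100 = 71.43%.

71.43%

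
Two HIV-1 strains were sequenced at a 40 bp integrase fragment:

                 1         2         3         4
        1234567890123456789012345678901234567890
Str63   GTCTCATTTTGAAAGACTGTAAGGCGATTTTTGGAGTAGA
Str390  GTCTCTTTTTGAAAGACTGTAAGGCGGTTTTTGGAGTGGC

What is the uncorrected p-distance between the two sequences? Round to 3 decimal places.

0.100

Differing sites — 6:A/T; 27:A/G; 38:A/G; 40:A/C.
There are 4 differences over 40 sites, so p = 4/40 = 0.100.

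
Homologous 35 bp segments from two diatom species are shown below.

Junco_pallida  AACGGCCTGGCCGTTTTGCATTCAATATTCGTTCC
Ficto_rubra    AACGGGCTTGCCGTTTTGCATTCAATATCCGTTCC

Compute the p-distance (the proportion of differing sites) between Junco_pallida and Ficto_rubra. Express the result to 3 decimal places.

Mismatches occur at site 6 (C→G), site 9 (G→T), site 29 (T→C).
There are 3 differences over 35 sites, so p = 3/35 = 0.086.

0.086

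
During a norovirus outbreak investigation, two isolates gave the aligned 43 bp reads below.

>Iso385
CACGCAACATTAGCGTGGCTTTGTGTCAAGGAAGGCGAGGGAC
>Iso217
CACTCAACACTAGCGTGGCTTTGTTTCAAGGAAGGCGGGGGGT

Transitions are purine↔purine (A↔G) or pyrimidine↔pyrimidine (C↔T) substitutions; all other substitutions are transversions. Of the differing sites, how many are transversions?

Mismatches occur at site 4 (G/T, transversion), site 10 (T/C, transition), site 25 (G/T, transversion), site 38 (A/G, transition), site 42 (A/G, transition), site 43 (C/T, transition).
Of the 6 differences, 4 transitions and 2 transversions, so the answer is 2.

2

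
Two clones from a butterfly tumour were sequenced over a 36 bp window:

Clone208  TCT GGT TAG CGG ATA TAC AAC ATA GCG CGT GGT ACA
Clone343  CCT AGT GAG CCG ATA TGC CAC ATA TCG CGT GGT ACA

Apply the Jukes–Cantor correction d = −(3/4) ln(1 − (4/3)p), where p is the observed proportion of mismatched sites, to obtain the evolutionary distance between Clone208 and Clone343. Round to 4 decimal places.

Mismatches occur at site 1 (T↔C), site 4 (G↔A), site 7 (T↔G), site 11 (G↔C), site 17 (A↔G), site 19 (A↔C), site 25 (G↔T).
p = 7/36 = 0.194444.
d = −0.75 · ln(1 − (4/3)·0.194444) = −0.75 · ln(0.740741) = −0.75 · (-0.300104) = 0.2251.

0.2251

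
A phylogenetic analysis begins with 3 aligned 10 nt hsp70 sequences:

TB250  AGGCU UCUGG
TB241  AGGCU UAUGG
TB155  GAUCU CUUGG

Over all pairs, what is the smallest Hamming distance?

1

Pairwise Hamming distances:
  TB250 vs TB241: 1
  TB250 vs TB155: 5
  TB241 vs TB155: 5
The smallest is 1, between TB250 and TB241.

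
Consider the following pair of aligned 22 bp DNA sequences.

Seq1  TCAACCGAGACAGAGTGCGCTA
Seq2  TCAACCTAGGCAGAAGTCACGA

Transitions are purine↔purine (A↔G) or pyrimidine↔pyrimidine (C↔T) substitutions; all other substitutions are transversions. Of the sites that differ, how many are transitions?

3

Differing sites — 7:G/T (Tv); 10:A/G (Ti); 15:G/A (Ti); 16:T/G (Tv); 17:G/T (Tv); 19:G/A (Ti); 21:T/G (Tv).
Of the 7 differences, 3 transitions and 4 transversions, so the answer is 3.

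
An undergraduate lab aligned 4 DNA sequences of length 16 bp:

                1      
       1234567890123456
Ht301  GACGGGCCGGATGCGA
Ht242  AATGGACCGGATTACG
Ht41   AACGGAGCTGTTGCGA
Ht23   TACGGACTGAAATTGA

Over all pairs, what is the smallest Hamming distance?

Pairwise Hamming distances:
  Ht301 vs Ht242: 7
  Ht301 vs Ht41: 5
  Ht301 vs Ht23: 7
  Ht242 vs Ht41: 8
  Ht242 vs Ht23: 8
  Ht41 vs Ht23: 9
The smallest is 5, between Ht301 and Ht41.

5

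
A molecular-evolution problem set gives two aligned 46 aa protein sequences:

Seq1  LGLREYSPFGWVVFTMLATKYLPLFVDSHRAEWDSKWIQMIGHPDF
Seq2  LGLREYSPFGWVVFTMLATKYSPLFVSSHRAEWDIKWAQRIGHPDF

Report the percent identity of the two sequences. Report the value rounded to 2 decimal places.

89.13%

Mismatches occur at site 22 (L↔S), site 27 (D↔S), site 35 (S↔I), site 38 (I↔A), site 40 (M↔R).
41 of the 46 sites match, so the percent identity is 41/46 × 100 = 89.13%.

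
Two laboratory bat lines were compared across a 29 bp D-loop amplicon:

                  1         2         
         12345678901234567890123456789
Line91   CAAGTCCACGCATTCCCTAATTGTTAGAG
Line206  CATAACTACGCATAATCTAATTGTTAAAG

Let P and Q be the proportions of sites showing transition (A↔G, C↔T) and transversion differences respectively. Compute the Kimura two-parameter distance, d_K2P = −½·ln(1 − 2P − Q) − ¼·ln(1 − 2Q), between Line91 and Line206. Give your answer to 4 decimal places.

Differing sites — 3:A/T (Tv); 4:G/A (Ti); 5:T/A (Tv); 7:C/T (Ti); 14:T/A (Tv); 15:C/A (Tv); 16:C/T (Ti); 27:G/A (Ti).
Of the 8 differences, 4 transitions and 4 transversions over 29 sites: P = 4/29 = 0.137931, Q = 4/29 = 0.137931.
d = −0.5·ln(0.586207) − 0.25·ln(0.724138) = −0.5·(-0.534082) − 0.25·(-0.322773) = 0.3477.

0.3477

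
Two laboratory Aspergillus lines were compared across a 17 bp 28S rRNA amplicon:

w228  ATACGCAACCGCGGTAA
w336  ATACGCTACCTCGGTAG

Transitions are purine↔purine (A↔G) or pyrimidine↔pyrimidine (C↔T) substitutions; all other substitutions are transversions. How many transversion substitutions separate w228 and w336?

Differing sites — 7:A/T (Tv); 11:G/T (Tv); 17:A/G (Ti).
Of the 3 differences, 1 transition and 2 transversions, so the answer is 2.

2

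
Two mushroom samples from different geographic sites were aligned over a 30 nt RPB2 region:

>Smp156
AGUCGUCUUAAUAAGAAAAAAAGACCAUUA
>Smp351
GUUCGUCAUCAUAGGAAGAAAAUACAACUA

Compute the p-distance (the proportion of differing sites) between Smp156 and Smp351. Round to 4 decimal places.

The sequences differ at positions 1 (A/G), 2 (G/U), 8 (U/A), 10 (A/C), 14 (A/G), 18 (A/G), 23 (G/U), 26 (C/A), 28 (U/C).
There are 9 differences over 30 sites, so p = 9/30 = 0.3000.

0.3000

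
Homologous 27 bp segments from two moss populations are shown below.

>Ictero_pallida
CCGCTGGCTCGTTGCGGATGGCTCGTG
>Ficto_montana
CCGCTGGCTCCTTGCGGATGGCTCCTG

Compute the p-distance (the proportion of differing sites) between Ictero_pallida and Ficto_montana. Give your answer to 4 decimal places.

0.0741

Mismatches occur at site 11 (G→C), site 25 (G→C).
There are 2 differences over 27 sites, so p = 2/27 = 0.0741.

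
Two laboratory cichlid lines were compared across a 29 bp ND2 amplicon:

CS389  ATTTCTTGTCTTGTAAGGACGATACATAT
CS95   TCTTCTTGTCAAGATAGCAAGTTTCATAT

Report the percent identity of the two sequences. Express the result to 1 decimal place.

The sequences differ at positions 1 (A/T), 2 (T/C), 11 (T/A), 12 (T/A), 14 (T/A), 15 (A/T), 18 (G/C), 20 (C/A), 22 (A/T), 24 (A/T).
19 of the 29 sites match, so the percent identity is 19/29 × 100 = 65.5%.

65.5%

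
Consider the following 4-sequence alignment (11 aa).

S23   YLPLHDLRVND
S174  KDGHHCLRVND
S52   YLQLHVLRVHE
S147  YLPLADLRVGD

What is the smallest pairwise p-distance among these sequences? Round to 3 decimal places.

0.182

Pairwise Hamming distances:
  S23 vs S174: 5
  S23 vs S52: 4
  S23 vs S147: 2
  S174 vs S52: 7
  S174 vs S147: 7
  S52 vs S147: 5
The smallest is 2 mismatches, between S23 and S147; p = 2/11 = 0.182.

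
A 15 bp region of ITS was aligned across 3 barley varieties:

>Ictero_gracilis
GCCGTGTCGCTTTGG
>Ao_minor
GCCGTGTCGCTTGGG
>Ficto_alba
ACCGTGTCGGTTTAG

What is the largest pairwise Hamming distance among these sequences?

4

Pairwise Hamming distances:
  Ictero_gracilis vs Ao_minor: 1
  Ictero_gracilis vs Ficto_alba: 3
  Ao_minor vs Ficto_alba: 4
The largest is 4, between Ao_minor and Ficto_alba.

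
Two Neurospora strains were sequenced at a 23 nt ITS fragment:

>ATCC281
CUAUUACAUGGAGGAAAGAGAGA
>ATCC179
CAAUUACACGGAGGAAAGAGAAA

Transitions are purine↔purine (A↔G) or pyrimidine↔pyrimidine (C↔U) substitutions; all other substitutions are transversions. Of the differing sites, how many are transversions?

1

The sequences differ at positions 2 (U/A, transversion), 9 (U/C, transition), 22 (G/A, transition).
Of the 3 differences, 2 transitions and 1 transversion, so the answer is 1.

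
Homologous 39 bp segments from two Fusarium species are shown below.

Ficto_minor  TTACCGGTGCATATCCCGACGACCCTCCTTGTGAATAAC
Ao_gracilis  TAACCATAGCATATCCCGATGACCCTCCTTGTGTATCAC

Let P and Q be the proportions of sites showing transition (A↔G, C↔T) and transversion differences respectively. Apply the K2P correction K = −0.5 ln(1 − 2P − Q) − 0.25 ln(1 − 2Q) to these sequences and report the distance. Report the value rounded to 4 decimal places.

0.2052

Mismatches occur at site 2 (T↔A, transversion), site 6 (G↔A, transition), site 7 (G↔T, transversion), site 8 (T↔A, transversion), site 20 (C↔T, transition), site 34 (A↔T, transversion), site 37 (A↔C, transversion).
Of the 7 differences, 2 transitions and 5 transversions over 39 sites: P = 2/39 = 0.051282, Q = 5/39 = 0.128205.
d = −0.5·ln(0.769231) − 0.25·ln(0.743590) = −0.5·(-0.262364) − 0.25·(-0.296265) = 0.2052.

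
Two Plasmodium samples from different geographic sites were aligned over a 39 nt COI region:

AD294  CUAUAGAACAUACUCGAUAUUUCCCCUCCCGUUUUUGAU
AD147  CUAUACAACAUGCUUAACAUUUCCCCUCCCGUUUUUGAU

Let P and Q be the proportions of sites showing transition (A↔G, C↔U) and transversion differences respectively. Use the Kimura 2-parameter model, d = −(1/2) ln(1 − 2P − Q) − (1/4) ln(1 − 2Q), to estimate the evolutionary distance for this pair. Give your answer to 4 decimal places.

0.1443

Mismatches occur at site 6 (G/C, transversion), site 12 (A/G, transition), site 15 (C/U, transition), site 16 (G/A, transition), site 18 (U/C, transition).
Of the 5 differences, 4 transitions and 1 transversion over 39 sites: P = 4/39 = 0.102564, Q = 1/39 = 0.025641.
d = −0.5·ln(0.769231) − 0.25·ln(0.948718) = −0.5·(-0.262364) − 0.25·(-0.052644) = 0.1443.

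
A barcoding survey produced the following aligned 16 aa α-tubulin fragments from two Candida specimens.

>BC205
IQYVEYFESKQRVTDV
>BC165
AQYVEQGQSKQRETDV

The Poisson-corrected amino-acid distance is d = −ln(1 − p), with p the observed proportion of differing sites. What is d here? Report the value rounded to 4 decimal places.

0.3747

Mismatches occur at site 1 (I↔A), site 6 (Y↔Q), site 7 (F↔G), site 8 (E↔Q), site 13 (V↔E).
p = 5/16 = 0.312500.
d = −ln(1 − 0.312500) = −ln(0.687500) = 0.3747.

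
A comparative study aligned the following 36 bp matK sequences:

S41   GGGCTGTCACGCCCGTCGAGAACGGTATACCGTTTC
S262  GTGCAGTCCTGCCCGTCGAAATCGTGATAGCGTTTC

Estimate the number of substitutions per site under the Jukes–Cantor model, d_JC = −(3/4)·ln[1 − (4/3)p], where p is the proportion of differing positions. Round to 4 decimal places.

0.3041

The sequences differ at positions 2 (G/T), 5 (T/A), 9 (A/C), 10 (C/T), 20 (G/A), 22 (A/T), 25 (G/T), 26 (T/G), 30 (C/G).
p = 9/36 = 0.250000.
d = −0.75 · ln(1 − (4/3)·0.250000) = −0.75 · ln(0.666667) = −0.75 · (-0.405465) = 0.3041.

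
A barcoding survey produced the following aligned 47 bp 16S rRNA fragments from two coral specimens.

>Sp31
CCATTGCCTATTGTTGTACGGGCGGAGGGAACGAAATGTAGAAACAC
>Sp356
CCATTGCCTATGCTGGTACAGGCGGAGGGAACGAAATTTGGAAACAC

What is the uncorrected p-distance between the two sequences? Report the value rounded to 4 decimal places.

The sequences differ at positions 12 (T/G), 13 (G/C), 15 (T/G), 20 (G/A), 38 (G/T), 40 (A/G).
There are 6 differences over 47 sites, so p = 6/47 = 0.1277.

0.1277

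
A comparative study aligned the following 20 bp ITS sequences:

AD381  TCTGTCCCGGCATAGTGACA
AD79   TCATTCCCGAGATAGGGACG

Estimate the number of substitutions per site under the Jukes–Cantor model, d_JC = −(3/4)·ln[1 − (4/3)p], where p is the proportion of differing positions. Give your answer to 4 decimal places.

0.3831

Mismatches occur at site 3 (T→A), site 4 (G→T), site 10 (G→A), site 11 (C→G), site 16 (T→G), site 20 (A→G).
p = 6/20 = 0.300000.
d = −0.75 · ln(1 − (4/3)·0.300000) = −0.75 · ln(0.600000) = −0.75 · (-0.510826) = 0.3831.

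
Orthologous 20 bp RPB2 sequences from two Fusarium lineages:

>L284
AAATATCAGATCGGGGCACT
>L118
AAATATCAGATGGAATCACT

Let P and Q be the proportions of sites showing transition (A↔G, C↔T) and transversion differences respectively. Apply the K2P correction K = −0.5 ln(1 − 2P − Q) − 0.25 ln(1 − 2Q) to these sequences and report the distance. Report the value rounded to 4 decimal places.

0.2341

The sequences differ at positions 12 (C/G, transversion), 14 (G/A, transition), 15 (G/A, transition), 16 (G/T, transversion).
Of the 4 differences, 2 transitions and 2 transversions over 20 sites: P = 2/20 = 0.100000, Q = 2/20 = 0.100000.
d = −0.5·ln(0.700000) − 0.25·ln(0.800000) = −0.5·(-0.356675) − 0.25·(-0.223144) = 0.2341.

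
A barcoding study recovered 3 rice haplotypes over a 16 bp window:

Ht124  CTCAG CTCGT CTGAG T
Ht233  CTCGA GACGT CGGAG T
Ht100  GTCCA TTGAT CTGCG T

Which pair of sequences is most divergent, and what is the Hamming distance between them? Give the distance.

8

Pairwise Hamming distances:
  Ht124 vs Ht233: 5
  Ht124 vs Ht100: 7
  Ht233 vs Ht100: 8
The largest is 8, between Ht233 and Ht100.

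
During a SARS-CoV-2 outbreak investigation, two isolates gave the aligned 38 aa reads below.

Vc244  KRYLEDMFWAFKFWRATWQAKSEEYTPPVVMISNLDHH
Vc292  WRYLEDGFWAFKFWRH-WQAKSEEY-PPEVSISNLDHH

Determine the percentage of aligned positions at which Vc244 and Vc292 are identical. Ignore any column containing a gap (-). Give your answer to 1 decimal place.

Excluding the 2 gap columns leaves 36 comparable sites.
Mismatches occur at site 1 (K→W), site 7 (M→G), site 16 (A→H), site 29 (V→E), site 31 (M→S).
31 of the 36 comparable sites match, so the percent identity is 31/36 × 100 = 86.1%.

86.1%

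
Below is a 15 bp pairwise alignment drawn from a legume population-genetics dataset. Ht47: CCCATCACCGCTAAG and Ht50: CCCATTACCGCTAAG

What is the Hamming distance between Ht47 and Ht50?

1

Differing sites — 6:C/T.
That gives 1 mismatch out of 15 aligned sites, so the Hamming distance is 1.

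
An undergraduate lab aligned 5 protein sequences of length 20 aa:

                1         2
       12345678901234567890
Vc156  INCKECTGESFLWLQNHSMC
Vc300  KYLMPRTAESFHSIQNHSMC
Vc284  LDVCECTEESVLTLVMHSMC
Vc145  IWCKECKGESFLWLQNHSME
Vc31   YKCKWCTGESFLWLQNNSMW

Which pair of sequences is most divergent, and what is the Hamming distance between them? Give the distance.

Pairwise Hamming distances:
  Vc156 vs Vc300: 10
  Vc156 vs Vc284: 9
  Vc156 vs Vc145: 3
  Vc156 vs Vc31: 5
  Vc300 vs Vc284: 13
  Vc300 vs Vc145: 12
  Vc300 vs Vc31: 12
  Vc284 vs Vc145: 11
  Vc284 vs Vc31: 12
  Vc145 vs Vc31: 6
The largest is 13, between Vc300 and Vc284.

13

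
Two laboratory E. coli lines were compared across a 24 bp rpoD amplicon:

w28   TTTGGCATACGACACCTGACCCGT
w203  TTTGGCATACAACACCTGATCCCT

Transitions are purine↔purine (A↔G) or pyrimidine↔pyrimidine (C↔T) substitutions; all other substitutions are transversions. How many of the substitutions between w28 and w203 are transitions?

Mismatches occur at site 11 (G→A, transition), site 20 (C→T, transition), site 23 (G→C, transversion).
Of the 3 differences, 2 transitions and 1 transversion, so the answer is 2.

2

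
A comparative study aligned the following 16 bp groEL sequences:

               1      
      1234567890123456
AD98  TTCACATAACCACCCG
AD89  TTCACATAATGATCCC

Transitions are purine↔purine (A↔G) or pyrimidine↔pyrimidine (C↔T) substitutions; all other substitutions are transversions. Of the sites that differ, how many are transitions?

2

The sequences differ at positions 10 (C/T, transition), 11 (C/G, transversion), 13 (C/T, transition), 16 (G/C, transversion).
Of the 4 differences, 2 transitions and 2 transversions, so the answer is 2.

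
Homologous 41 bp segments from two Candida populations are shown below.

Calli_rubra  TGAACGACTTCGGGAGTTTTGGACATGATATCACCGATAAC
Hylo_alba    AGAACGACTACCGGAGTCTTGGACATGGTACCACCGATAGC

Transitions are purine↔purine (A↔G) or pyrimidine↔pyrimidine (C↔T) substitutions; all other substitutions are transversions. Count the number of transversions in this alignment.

Mismatches occur at site 1 (T→A, transversion), site 10 (T→A, transversion), site 12 (G→C, transversion), site 18 (T→C, transition), site 28 (A→G, transition), site 31 (T→C, transition), site 40 (A→G, transition).
Of the 7 differences, 4 transitions and 3 transversions, so the answer is 3.

3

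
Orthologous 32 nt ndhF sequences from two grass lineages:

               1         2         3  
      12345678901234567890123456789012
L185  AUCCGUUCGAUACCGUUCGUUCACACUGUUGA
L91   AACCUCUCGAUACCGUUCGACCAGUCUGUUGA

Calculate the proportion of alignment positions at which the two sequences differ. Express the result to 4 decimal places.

0.2188

The sequences differ at positions 2 (U/A), 5 (G/U), 6 (U/C), 20 (U/A), 21 (U/C), 24 (C/G), 25 (A/U).
There are 7 differences over 32 sites, so p = 7/32 = 0.2188.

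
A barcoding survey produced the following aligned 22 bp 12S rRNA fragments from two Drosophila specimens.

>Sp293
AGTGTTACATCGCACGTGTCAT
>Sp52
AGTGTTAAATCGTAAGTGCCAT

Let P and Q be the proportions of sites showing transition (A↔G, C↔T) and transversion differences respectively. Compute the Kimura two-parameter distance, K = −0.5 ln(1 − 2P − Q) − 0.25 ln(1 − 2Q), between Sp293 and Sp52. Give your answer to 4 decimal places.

The sequences differ at positions 8 (C/A, transversion), 13 (C/T, transition), 15 (C/A, transversion), 19 (T/C, transition).
Of the 4 differences, 2 transitions and 2 transversions over 22 sites: P = 2/22 = 0.090909, Q = 2/22 = 0.090909.
d = −0.5·ln(0.727273) − 0.25·ln(0.818182) = −0.5·(-0.318453) − 0.25·(-0.200670) = 0.2094.

0.2094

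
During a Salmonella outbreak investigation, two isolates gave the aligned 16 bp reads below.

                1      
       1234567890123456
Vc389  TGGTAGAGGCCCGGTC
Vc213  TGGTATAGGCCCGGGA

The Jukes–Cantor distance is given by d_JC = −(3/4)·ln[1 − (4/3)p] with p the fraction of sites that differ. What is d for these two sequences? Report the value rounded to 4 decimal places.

Differing sites — 6:G/T; 15:T/G; 16:C/A.
p = 3/16 = 0.187500.
d = −0.75 · ln(1 − (4/3)·0.187500) = −0.75 · ln(0.750000) = −0.75 · (-0.287682) = 0.2158.

0.2158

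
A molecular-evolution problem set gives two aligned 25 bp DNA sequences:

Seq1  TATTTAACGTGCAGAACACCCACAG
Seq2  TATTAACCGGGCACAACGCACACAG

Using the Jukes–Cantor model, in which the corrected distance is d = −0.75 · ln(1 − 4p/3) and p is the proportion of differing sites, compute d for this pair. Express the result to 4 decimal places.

The sequences differ at positions 5 (T/A), 7 (A/C), 10 (T/G), 14 (G/C), 18 (A/G), 20 (C/A).
p = 6/25 = 0.240000.
d = −0.75 · ln(1 − (4/3)·0.240000) = −0.75 · ln(0.680000) = −0.75 · (-0.385662) = 0.2892.

0.2892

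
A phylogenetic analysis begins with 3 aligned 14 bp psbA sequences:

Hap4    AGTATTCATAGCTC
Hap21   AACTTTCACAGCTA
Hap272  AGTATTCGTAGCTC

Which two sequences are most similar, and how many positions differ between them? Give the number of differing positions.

1

Pairwise Hamming distances:
  Hap4 vs Hap21: 5
  Hap4 vs Hap272: 1
  Hap21 vs Hap272: 6
The smallest is 1, between Hap4 and Hap272.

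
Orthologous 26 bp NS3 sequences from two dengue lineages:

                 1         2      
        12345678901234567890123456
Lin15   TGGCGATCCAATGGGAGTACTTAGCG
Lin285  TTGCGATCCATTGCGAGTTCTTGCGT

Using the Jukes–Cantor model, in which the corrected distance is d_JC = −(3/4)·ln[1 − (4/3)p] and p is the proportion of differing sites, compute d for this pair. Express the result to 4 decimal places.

0.3961

The sequences differ at positions 2 (G/T), 11 (A/T), 14 (G/C), 19 (A/T), 23 (A/G), 24 (G/C), 25 (C/G), 26 (G/T).
p = 8/26 = 0.307692.
d = −0.75 · ln(1 − (4/3)·0.307692) = −0.75 · ln(0.589744) = −0.75 · (-0.528067) = 0.3961.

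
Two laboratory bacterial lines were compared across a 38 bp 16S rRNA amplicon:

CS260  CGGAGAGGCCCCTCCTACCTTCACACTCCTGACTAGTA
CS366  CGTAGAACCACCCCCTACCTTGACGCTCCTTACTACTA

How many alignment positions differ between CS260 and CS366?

9

The sequences differ at positions 3 (G/T), 7 (G/A), 8 (G/C), 10 (C/A), 13 (T/C), 22 (C/G), 25 (A/G), 31 (G/T), 36 (G/C).
That gives 9 mismatches out of 38 aligned sites, so the Hamming distance is 9.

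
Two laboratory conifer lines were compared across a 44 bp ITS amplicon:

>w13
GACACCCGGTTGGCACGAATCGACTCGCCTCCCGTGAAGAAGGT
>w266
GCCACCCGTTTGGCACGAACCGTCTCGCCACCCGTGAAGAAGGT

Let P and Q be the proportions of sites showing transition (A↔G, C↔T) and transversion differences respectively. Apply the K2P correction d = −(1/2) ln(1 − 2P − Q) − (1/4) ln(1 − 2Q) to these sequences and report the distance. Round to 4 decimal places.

Differing sites — 2:A/C (Tv); 9:G/T (Tv); 20:T/C (Ti); 23:A/T (Tv); 30:T/A (Tv).
Of the 5 differences, 1 transition and 4 transversions over 44 sites: P = 1/44 = 0.022727, Q = 4/44 = 0.090909.
d = −0.5·ln(0.863637) − 0.25·ln(0.818182) = −0.5·(-0.146603) − 0.25·(-0.200670) = 0.1235.

0.1235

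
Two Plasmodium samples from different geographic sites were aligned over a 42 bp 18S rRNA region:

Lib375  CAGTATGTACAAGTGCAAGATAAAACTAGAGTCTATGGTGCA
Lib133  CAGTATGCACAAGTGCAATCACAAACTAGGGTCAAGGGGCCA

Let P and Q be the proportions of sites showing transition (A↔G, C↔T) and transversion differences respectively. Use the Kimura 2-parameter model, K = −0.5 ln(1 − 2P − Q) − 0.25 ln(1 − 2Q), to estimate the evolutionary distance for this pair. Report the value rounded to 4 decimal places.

0.2881

The sequences differ at positions 8 (T/C, transition), 19 (G/T, transversion), 20 (A/C, transversion), 21 (T/A, transversion), 22 (A/C, transversion), 30 (A/G, transition), 34 (T/A, transversion), 36 (T/G, transversion), 39 (T/G, transversion), 40 (G/C, transversion).
Of the 10 differences, 2 transitions and 8 transversions over 42 sites: P = 2/42 = 0.047619, Q = 8/42 = 0.190476.
d = −0.5·ln(0.714286) − 0.25·ln(0.619048) = −0.5·(-0.336472) − 0.25·(-0.479572) = 0.2881.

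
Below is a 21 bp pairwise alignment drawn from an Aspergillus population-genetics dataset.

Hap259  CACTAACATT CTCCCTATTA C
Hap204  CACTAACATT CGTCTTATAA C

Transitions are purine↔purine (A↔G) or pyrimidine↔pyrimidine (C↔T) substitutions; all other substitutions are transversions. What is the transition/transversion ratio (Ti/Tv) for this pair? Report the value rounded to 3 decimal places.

1.000

Mismatches occur at site 12 (T→G, transversion), site 13 (C→T, transition), site 15 (C→T, transition), site 19 (T→A, transversion).
Of the 4 differences, 2 transitions and 2 transversions, so Ti/Tv = 2/2 = 1.000.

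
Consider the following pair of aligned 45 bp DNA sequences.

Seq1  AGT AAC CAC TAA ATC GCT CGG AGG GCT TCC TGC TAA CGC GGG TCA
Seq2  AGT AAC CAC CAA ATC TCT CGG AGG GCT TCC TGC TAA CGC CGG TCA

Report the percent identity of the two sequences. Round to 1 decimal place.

93.3%

Mismatches occur at site 10 (T→C), site 16 (G→T), site 40 (G→C).
42 of the 45 sites match, so the percent identity is 42/45 × 100 = 93.3%.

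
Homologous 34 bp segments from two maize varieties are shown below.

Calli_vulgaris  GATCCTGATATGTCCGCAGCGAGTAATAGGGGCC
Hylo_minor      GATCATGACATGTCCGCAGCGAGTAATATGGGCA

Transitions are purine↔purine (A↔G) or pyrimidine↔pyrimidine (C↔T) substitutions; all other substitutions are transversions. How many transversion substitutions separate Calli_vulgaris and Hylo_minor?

Differing sites — 5:C/A (Tv); 9:T/C (Ti); 29:G/T (Tv); 34:C/A (Tv).
Of the 4 differences, 1 transition and 3 transversions, so the answer is 3.

3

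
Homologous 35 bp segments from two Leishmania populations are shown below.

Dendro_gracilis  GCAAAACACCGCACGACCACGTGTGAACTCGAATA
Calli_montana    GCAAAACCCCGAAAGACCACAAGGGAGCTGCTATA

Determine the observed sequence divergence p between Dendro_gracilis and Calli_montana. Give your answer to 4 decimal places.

Differing sites — 8:A/C; 12:C/A; 14:C/A; 21:G/A; 22:T/A; 24:T/G; 27:A/G; 30:C/G; 31:G/C; 32:A/T.
There are 10 differences over 35 sites, so p = 10/35 = 0.2857.

0.2857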